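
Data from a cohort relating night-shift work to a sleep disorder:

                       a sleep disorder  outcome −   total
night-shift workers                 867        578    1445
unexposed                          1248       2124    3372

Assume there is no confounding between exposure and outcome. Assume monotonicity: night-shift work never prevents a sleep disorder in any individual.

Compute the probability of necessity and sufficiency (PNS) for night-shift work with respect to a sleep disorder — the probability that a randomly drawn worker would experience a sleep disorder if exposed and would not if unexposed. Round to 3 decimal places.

p₁ = P(outcome | exposed) = 867/1445 = 0.6
p₀ = P(outcome | unexposed) = 1248/3372 = 0.37011
Under exogeneity and monotonicity, PNS = p₁ − p₀.
PNS = 0.6 − 0.37011 = 0.22989

PNS ≈ 0.230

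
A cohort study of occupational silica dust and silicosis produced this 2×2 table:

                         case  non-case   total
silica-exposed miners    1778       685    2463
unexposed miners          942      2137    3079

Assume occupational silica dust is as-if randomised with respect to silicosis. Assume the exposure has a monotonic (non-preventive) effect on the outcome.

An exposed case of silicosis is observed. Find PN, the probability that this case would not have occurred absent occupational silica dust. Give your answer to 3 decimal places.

PN ≈ 0.576

p₁ = P(outcome | exposed) = 1778/2463 = 0.72188
p₀ = P(outcome | unexposed) = 942/3079 = 0.30594
Under exogeneity and monotonicity, PN = (p₁ − p₀) / p₁.
PN = (0.72188 − 0.30594) / 0.72188 = 0.41594 / 0.72188 ≈ 0.5762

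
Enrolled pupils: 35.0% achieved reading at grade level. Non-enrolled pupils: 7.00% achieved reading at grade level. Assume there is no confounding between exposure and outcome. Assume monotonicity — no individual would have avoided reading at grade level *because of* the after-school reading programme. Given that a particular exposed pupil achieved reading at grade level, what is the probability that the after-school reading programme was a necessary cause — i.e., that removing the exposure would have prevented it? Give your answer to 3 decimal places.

PN ≈ 0.800

p₁ = 0.35, p₀ = 0.07.
Under exogeneity and monotonicity, PN = (p₁ − p₀) / p₁.
PN = (0.35 − 0.07) / 0.35 = 0.28 / 0.35 ≈ 0.8000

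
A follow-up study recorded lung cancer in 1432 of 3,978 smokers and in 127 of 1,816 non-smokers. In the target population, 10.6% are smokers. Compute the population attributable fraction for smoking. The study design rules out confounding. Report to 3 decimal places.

p₁ = P(outcome | exposed) = 1432/3978 = 0.35998
p₀ = P(outcome | unexposed) = 127/1816 = 0.069934
Overall risk P(Y=1) = π·p₁ + (1−π)·p₀ = 0.106×0.35998 + 0.894×0.069934 = 0.10068.
Under exogeneity, PAF = [P(Y=1) − p₀] / P(Y=1).
PAF = (0.10068 − 0.069934) / 0.10068 ≈ 0.3054

PAF ≈ 0.305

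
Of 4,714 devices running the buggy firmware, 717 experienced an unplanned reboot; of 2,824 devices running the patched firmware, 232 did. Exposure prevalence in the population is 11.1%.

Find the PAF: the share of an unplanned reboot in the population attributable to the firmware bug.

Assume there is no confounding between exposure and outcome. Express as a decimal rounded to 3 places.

p₁ = P(outcome | exposed) = 717/4714 = 0.1521
p₀ = P(outcome | unexposed) = 232/2824 = 0.082153
Overall risk P(Y=1) = π·p₁ + (1−π)·p₀ = 0.111×0.1521 + 0.889×0.082153 = 0.089917.
Under exogeneity, PAF = [P(Y=1) − p₀] / P(Y=1).
PAF = (0.089917 − 0.082153) / 0.089917 ≈ 0.0863

PAF ≈ 0.086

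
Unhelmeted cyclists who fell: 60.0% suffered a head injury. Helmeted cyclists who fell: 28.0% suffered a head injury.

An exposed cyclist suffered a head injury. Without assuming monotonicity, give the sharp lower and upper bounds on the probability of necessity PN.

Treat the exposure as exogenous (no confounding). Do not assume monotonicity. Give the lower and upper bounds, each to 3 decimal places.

0.533 ≤ PN ≤ 1.000

p₁ = 0.6, p₀ = 0.28.
Under exogeneity alone the bounds on PN are max{0,(p₁−p₀)/p₁} ≤ PN ≤ min{1,(1−p₀)/p₁}.
  lower = (p₁ − p₀)/p₁ = 0.32 / 0.6 ≈ 0.5333
  upper = min{1, (1 − p₀)/p₁} = 0.72 / 0.6 ≈ 1.2000 → capped at 1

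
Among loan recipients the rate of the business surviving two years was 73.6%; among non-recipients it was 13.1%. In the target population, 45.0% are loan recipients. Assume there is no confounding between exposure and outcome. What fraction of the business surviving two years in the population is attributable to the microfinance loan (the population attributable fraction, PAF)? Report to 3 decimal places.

p₁ = 0.736, p₀ = 0.131.
Overall risk P(Y=1) = π·p₁ + (1−π)·p₀ = 0.45×0.736 + 0.55×0.131 = 0.40325.
Under exogeneity, PAF = [P(Y=1) − p₀] / P(Y=1).
PAF = (0.40325 − 0.131) / 0.40325 ≈ 0.6751

PAF ≈ 0.675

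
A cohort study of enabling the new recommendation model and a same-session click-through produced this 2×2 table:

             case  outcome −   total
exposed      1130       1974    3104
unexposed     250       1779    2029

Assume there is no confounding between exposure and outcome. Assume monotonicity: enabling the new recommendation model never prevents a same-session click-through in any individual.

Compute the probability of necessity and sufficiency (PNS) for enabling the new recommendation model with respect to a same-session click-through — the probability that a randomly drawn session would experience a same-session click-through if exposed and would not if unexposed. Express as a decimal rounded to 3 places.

p₁ = P(outcome | exposed) = 1130/3104 = 0.36405
p₀ = P(outcome | unexposed) = 250/2029 = 0.12321
Under exogeneity and monotonicity, PNS = p₁ − p₀.
PNS = 0.36405 − 0.12321 = 0.24083

PNS ≈ 0.241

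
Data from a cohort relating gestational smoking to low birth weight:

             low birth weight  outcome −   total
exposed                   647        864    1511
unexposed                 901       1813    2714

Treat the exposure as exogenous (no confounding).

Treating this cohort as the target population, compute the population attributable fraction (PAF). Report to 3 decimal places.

PAF ≈ 0.094

p₁ = P(outcome | exposed) = 647/1511 = 0.42819
p₀ = P(outcome | unexposed) = 901/2714 = 0.33198
Exposure prevalence π = 1511/4225 = 0.35763; overall risk P(Y=1) = 0.36639.
Under exogeneity, PAF = [P(Y=1) − p₀]/P(Y=1).
PAF = (0.36639 − 0.33198) / 0.36639 ≈ 0.0939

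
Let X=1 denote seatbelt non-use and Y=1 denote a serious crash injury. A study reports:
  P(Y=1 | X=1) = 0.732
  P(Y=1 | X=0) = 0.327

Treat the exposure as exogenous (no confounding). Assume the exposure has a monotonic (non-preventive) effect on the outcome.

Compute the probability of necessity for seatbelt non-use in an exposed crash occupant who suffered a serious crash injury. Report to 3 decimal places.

Let p₁ = 0.732, p₀ = 0.327.
Under exogeneity and monotonicity, PN = (p₁ − p₀) / p₁.
PN = (0.732 − 0.327) / 0.732 = 0.405 / 0.732 ≈ 0.5533

PN ≈ 0.553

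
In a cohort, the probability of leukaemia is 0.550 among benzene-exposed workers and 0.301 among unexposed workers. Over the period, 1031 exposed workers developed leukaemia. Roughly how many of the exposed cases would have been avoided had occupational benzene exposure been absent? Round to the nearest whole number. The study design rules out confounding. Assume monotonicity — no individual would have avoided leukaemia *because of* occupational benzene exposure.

Let p₁ = 0.55, p₀ = 0.301.
PN = (p₁ − p₀)/p₁ = (0.55 − 0.301) / 0.55 ≈ 0.45273.
Attributable cases ≈ PN × (exposed cases) = 0.45273 × 1031 ≈ 466.76.

about 467 cases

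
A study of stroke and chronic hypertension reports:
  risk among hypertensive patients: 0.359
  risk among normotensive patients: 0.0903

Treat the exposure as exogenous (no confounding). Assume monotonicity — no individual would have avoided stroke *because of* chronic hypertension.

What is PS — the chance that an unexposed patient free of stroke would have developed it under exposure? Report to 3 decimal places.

Let p₁ = 0.359, p₀ = 0.0903.
Under exogeneity and monotonicity, PS = (p₁ − p₀) / (1 − p₀).
PS = (0.359 − 0.0903) / (1 − 0.0903) = 0.2687 / 0.9097 ≈ 0.2954

PS ≈ 0.295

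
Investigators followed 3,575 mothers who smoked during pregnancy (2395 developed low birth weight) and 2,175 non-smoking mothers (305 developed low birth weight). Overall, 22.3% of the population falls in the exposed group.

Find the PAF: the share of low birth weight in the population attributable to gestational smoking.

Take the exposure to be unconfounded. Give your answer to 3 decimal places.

p₁ = P(outcome | exposed) = 2395/3575 = 0.66993
p₀ = P(outcome | unexposed) = 305/2175 = 0.14023
Overall risk P(Y=1) = π·p₁ + (1−π)·p₀ = 0.223×0.66993 + 0.777×0.14023 = 0.25835.
Under exogeneity, PAF = [P(Y=1) − p₀] / P(Y=1).
PAF = (0.25835 − 0.14023) / 0.25835 ≈ 0.4572

PAF ≈ 0.457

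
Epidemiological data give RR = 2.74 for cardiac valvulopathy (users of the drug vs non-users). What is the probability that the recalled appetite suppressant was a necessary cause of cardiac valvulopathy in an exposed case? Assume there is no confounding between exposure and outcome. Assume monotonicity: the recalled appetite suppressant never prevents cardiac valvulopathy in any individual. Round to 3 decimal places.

PN ≈ 0.635

Under exogeneity and monotonicity, PN = (RR − 1) / RR = 1 − 1/RR.
PN = (2.74 − 1) / 2.74 = 1.74 / 2.74 ≈ 0.6350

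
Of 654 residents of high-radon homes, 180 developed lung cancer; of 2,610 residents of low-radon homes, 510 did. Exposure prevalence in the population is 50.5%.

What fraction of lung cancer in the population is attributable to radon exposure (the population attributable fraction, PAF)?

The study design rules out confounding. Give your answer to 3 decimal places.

PAF ≈ 0.171

p₁ = P(outcome | exposed) = 180/654 = 0.27523
p₀ = P(outcome | unexposed) = 510/2610 = 0.1954
Overall risk P(Y=1) = π·p₁ + (1−π)·p₀ = 0.505×0.27523 + 0.495×0.1954 = 0.23571.
Under exogeneity, PAF = [P(Y=1) − p₀] / P(Y=1).
PAF = (0.23571 − 0.1954) / 0.23571 ≈ 0.1710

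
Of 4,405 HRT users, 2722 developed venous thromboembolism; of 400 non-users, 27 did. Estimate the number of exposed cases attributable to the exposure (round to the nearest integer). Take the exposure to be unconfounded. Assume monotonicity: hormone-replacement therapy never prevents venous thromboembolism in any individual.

p₁ = P(outcome | exposed) = 2722/4405 = 0.61793
p₀ = P(outcome | unexposed) = 27/400 = 0.0675
PN = (p₁ − p₀)/p₁ = (0.61793 − 0.0675) / 0.61793 ≈ 0.89077.
Attributable cases ≈ PN × (exposed cases) = 0.89077 × 2722 ≈ 2424.66.

about 2425 cases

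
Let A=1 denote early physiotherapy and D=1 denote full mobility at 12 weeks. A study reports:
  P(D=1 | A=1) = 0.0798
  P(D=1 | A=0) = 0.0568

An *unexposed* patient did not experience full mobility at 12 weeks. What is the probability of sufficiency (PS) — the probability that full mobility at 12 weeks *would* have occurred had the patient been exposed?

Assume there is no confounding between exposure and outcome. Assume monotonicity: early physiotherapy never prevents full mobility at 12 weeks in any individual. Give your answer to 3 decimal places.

PS ≈ 0.024

Let p₁ = 0.0798, p₀ = 0.0568.
Under exogeneity and monotonicity, PS = (p₁ − p₀) / (1 − p₀).
PS = (0.0798 − 0.0568) / (1 − 0.0568) = 0.023 / 0.9432 ≈ 0.0244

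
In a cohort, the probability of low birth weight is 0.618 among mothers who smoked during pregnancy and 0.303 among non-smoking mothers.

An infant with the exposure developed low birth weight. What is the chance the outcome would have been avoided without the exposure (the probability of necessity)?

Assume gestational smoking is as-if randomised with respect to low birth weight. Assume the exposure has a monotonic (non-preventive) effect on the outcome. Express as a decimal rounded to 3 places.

PN ≈ 0.510

Let p₁ = 0.618, p₀ = 0.303.
Under exogeneity and monotonicity, PN = (p₁ − p₀) / p₁.
PN = (0.618 − 0.303) / 0.618 = 0.315 / 0.618 ≈ 0.5097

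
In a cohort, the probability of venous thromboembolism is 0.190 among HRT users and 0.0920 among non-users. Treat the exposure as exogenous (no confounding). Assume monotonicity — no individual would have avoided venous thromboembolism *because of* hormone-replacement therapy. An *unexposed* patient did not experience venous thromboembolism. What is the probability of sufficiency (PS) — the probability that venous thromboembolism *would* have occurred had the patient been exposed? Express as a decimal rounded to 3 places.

PS ≈ 0.108

Let p₁ = 0.19, p₀ = 0.092.
Under exogeneity and monotonicity, PS = (p₁ − p₀) / (1 − p₀).
PS = (0.19 − 0.092) / (1 − 0.092) = 0.098 / 0.908 ≈ 0.1079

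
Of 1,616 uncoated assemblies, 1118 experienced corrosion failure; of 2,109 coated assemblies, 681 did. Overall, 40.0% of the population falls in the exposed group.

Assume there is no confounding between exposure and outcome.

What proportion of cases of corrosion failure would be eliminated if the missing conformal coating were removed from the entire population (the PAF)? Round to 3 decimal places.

p₁ = P(outcome | exposed) = 1118/1616 = 0.69183
p₀ = P(outcome | unexposed) = 681/2109 = 0.3229
Overall risk P(Y=1) = π·p₁ + (1−π)·p₀ = 0.4×0.69183 + 0.6×0.3229 = 0.47047.
Under exogeneity, PAF = [P(Y=1) − p₀] / P(Y=1).
PAF = (0.47047 − 0.3229) / 0.47047 ≈ 0.3137

PAF ≈ 0.314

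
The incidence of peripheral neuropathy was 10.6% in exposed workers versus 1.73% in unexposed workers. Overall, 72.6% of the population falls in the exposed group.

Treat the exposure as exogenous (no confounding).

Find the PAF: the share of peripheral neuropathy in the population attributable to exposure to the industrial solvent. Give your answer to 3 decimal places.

PAF ≈ 0.788

p₁ = 0.106, p₀ = 0.0173.
Overall risk P(Y=1) = π·p₁ + (1−π)·p₀ = 0.726×0.106 + 0.274×0.0173 = 0.081696.
Under exogeneity, PAF = [P(Y=1) − p₀] / P(Y=1).
PAF = (0.081696 − 0.0173) / 0.081696 ≈ 0.7882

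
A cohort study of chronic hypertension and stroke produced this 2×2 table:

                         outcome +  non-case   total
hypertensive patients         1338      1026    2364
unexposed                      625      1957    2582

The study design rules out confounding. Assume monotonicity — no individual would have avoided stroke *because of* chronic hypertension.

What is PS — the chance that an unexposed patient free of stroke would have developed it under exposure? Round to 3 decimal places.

PS ≈ 0.427

p₁ = P(outcome | exposed) = 1338/2364 = 0.56599
p₀ = P(outcome | unexposed) = 625/2582 = 0.24206
Under exogeneity and monotonicity, PS = (p₁ − p₀)/(1 − p₀).
PS = (0.56599 − 0.24206) / 0.75794 ≈ 0.4274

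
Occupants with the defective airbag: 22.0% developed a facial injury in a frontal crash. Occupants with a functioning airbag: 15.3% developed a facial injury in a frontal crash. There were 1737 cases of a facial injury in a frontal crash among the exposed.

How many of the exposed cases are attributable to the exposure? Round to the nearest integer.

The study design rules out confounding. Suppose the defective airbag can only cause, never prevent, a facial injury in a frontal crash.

p₁ = 0.22, p₀ = 0.153.
PN = (p₁ − p₀)/p₁ = (0.22 − 0.153) / 0.22 ≈ 0.30455.
Attributable cases ≈ PN × (exposed cases) = 0.30455 × 1737 ≈ 529.00.

about 529 cases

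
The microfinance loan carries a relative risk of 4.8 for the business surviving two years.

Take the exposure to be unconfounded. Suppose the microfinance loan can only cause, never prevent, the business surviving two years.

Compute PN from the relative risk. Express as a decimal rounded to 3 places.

Under exogeneity and monotonicity, PN = (RR − 1) / RR = 1 − 1/RR.
PN = (4.8 − 1) / 4.8 = 3.8 / 4.8 ≈ 0.7917

PN ≈ 0.792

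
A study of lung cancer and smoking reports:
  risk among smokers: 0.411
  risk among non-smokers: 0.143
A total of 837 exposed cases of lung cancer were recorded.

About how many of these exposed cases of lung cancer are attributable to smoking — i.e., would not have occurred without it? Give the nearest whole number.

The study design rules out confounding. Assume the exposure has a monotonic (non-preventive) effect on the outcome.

Let p₁ = 0.411, p₀ = 0.143.
PN = (p₁ − p₀)/p₁ = (0.411 − 0.143) / 0.411 ≈ 0.65207.
Attributable cases ≈ PN × (exposed cases) = 0.65207 × 837 ≈ 545.78.

about 546 cases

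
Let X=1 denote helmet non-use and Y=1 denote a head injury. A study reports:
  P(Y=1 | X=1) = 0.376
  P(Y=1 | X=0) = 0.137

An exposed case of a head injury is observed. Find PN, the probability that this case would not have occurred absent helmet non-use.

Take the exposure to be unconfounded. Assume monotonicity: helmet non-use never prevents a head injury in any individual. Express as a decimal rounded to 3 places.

Let p₁ = 0.376, p₀ = 0.137.
Under exogeneity and monotonicity, PN = (p₁ − p₀) / p₁.
PN = (0.376 − 0.137) / 0.376 = 0.239 / 0.376 ≈ 0.6356

PN ≈ 0.636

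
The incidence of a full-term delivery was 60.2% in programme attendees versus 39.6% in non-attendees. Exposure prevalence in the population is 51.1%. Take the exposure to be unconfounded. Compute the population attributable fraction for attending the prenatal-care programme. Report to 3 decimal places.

PAF ≈ 0.210

p₁ = 0.602, p₀ = 0.396.
Overall risk P(Y=1) = π·p₁ + (1−π)·p₀ = 0.511×0.602 + 0.489×0.396 = 0.50127.
Under exogeneity, PAF = [P(Y=1) − p₀] / P(Y=1).
PAF = (0.50127 − 0.396) / 0.50127 ≈ 0.2100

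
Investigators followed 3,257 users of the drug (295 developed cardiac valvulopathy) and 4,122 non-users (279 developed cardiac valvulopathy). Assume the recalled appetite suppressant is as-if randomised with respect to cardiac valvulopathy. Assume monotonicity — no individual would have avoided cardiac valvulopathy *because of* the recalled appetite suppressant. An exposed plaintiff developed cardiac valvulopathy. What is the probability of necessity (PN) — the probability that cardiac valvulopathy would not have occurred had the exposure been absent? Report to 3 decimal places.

p₁ = P(outcome | exposed) = 295/3257 = 0.090574
p₀ = P(outcome | unexposed) = 279/4122 = 0.067686
Under exogeneity and monotonicity, PN = (p₁ − p₀) / p₁.
PN = (0.090574 − 0.067686) / 0.090574 = 0.022889 / 0.090574 ≈ 0.2527

PN ≈ 0.253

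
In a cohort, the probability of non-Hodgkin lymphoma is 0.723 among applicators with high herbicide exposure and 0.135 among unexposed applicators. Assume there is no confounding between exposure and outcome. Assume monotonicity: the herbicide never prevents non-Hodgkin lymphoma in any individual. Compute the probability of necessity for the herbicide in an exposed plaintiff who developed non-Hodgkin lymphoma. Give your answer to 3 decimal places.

Let p₁ = 0.723, p₀ = 0.135.
Under exogeneity and monotonicity, PN = (p₁ − p₀) / p₁.
PN = (0.723 − 0.135) / 0.723 = 0.588 / 0.723 ≈ 0.8133

PN ≈ 0.813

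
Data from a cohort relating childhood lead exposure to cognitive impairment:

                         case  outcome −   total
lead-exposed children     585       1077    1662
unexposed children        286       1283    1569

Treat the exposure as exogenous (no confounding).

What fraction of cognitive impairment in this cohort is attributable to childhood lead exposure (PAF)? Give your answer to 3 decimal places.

p₁ = P(outcome | exposed) = 585/1662 = 0.35199
p₀ = P(outcome | unexposed) = 286/1569 = 0.18228
Exposure prevalence π = 1662/3231 = 0.51439; overall risk P(Y=1) = 0.26958.
Under exogeneity, PAF = [P(Y=1) − p₀]/P(Y=1).
PAF = (0.26958 − 0.18228) / 0.26958 ≈ 0.3238

PAF ≈ 0.324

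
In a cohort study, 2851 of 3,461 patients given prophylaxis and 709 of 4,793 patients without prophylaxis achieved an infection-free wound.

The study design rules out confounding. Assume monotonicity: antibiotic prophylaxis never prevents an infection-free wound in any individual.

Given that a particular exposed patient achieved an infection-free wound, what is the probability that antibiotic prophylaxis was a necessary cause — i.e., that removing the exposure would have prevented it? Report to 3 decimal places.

p₁ = P(outcome | exposed) = 2851/3461 = 0.82375
p₀ = P(outcome | unexposed) = 709/4793 = 0.14792
Under exogeneity and monotonicity, PN = (p₁ − p₀) / p₁.
PN = (0.82375 − 0.14792) / 0.82375 = 0.67583 / 0.82375 ≈ 0.8204

PN ≈ 0.820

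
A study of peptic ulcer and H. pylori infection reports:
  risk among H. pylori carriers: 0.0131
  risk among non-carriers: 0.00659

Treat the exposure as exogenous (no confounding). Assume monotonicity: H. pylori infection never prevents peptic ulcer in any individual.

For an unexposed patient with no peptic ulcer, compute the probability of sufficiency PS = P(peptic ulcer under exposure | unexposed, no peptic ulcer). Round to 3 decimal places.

PS ≈ 0.007

Let p₁ = 0.0131, p₀ = 0.00659.
Under exogeneity and monotonicity, PS = (p₁ − p₀) / (1 − p₀).
PS = (0.0131 − 0.00659) / (1 − 0.00659) = 0.00651 / 0.99341 ≈ 0.0066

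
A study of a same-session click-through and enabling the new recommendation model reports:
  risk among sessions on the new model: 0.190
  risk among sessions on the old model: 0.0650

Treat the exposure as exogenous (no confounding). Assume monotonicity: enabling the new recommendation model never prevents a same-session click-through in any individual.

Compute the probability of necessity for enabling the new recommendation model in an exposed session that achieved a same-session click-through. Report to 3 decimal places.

PN ≈ 0.658

Let p₁ = 0.19, p₀ = 0.065.
Under exogeneity and monotonicity, PN = (p₁ − p₀) / p₁.
PN = (0.19 − 0.065) / 0.19 = 0.125 / 0.19 ≈ 0.6579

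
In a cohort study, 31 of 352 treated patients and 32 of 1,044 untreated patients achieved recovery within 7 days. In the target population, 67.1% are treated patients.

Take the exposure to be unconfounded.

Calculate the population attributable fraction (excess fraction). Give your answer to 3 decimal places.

PAF ≈ 0.557

p₁ = P(outcome | exposed) = 31/352 = 0.088068
p₀ = P(outcome | unexposed) = 32/1044 = 0.030651
Overall risk P(Y=1) = π·p₁ + (1−π)·p₀ = 0.671×0.088068 + 0.329×0.030651 = 0.069178.
Under exogeneity, PAF = [P(Y=1) − p₀] / P(Y=1).
PAF = (0.069178 − 0.030651) / 0.069178 ≈ 0.5569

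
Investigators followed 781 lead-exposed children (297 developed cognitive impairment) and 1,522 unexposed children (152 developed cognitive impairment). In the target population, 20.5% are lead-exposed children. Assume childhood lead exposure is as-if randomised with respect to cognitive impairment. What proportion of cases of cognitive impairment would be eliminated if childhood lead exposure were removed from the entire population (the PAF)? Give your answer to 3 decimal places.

p₁ = P(outcome | exposed) = 297/781 = 0.38028
p₀ = P(outcome | unexposed) = 152/1522 = 0.099869
Overall risk P(Y=1) = π·p₁ + (1−π)·p₀ = 0.205×0.38028 + 0.795×0.099869 = 0.15735.
Under exogeneity, PAF = [P(Y=1) − p₀] / P(Y=1).
PAF = (0.15735 − 0.099869) / 0.15735 ≈ 0.3653

PAF ≈ 0.365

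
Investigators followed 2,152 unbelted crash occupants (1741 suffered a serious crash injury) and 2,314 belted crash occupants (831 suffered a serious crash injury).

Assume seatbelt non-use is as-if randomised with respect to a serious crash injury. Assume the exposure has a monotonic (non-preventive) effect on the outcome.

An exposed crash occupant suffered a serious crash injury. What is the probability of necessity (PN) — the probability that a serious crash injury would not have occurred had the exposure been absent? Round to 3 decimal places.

p₁ = P(outcome | exposed) = 1741/2152 = 0.80901
p₀ = P(outcome | unexposed) = 831/2314 = 0.35912
Under exogeneity and monotonicity, PN = (p₁ − p₀) / p₁.
PN = (0.80901 − 0.35912) / 0.80901 = 0.4499 / 0.80901 ≈ 0.5561

PN ≈ 0.556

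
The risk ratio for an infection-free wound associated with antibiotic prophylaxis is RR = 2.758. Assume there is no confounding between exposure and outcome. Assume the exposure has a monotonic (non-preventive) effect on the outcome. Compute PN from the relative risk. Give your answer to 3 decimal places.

Under exogeneity and monotonicity, PN = (RR − 1) / RR = 1 − 1/RR.
PN = (2.758 − 1) / 2.758 = 1.758 / 2.758 ≈ 0.6374

PN ≈ 0.637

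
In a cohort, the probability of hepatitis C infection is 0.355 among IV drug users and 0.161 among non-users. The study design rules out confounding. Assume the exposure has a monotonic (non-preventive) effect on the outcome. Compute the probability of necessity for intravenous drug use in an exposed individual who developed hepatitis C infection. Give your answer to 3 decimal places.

PN ≈ 0.546

Let p₁ = 0.355, p₀ = 0.161.
Under exogeneity and monotonicity, PN = (p₁ − p₀) / p₁.
PN = (0.355 − 0.161) / 0.355 = 0.194 / 0.355 ≈ 0.5465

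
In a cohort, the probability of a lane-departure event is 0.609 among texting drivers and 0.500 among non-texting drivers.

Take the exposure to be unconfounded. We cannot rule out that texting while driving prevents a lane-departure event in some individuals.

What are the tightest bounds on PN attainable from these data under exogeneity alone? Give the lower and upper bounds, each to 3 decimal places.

Let p₁ = 0.609, p₀ = 0.5.
Under exogeneity alone the bounds on PN are max{0,(p₁−p₀)/p₁} ≤ PN ≤ min{1,(1−p₀)/p₁}.
  lower = (p₁ − p₀)/p₁ = 0.109 / 0.609 ≈ 0.1790
  upper = min{1, (1 − p₀)/p₁} = 0.5 / 0.609 ≈ 0.8210

0.179 ≤ PN ≤ 0.821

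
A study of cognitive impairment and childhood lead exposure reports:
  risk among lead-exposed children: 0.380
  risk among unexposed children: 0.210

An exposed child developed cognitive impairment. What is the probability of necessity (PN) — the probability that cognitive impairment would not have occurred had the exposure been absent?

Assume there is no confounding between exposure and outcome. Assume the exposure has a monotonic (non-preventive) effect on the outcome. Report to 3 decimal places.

Let p₁ = 0.38, p₀ = 0.21.
Under exogeneity and monotonicity, PN = (p₁ − p₀) / p₁.
PN = (0.38 − 0.21) / 0.38 = 0.17 / 0.38 ≈ 0.4474

PN ≈ 0.447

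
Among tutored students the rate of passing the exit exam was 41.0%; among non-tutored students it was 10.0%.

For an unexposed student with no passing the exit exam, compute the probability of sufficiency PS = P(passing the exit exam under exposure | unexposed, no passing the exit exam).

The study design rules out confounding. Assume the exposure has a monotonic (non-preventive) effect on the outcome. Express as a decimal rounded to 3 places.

PS ≈ 0.344

p₁ = 0.41, p₀ = 0.1.
Under exogeneity and monotonicity, PS = (p₁ − p₀) / (1 − p₀).
PS = (0.41 − 0.1) / (1 − 0.1) = 0.31 / 0.9 ≈ 0.3444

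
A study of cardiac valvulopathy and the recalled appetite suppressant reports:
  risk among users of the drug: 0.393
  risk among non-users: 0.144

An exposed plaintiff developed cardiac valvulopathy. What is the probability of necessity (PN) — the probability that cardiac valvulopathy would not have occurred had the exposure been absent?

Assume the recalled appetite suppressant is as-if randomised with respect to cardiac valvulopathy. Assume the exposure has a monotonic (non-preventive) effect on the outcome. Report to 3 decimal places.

PN ≈ 0.634

Let p₁ = 0.393, p₀ = 0.144.
Under exogeneity and monotonicity, PN = (p₁ − p₀) / p₁.
PN = (0.393 − 0.144) / 0.393 = 0.249 / 0.393 ≈ 0.6336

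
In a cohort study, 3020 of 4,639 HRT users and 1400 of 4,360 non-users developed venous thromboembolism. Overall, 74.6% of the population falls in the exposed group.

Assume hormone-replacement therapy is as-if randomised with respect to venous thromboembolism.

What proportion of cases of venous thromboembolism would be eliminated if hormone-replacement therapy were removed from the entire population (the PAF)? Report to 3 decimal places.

p₁ = P(outcome | exposed) = 3020/4639 = 0.651
p₀ = P(outcome | unexposed) = 1400/4360 = 0.3211
Overall risk P(Y=1) = π·p₁ + (1−π)·p₀ = 0.746×0.651 + 0.254×0.3211 = 0.56721.
Under exogeneity, PAF = [P(Y=1) − p₀] / P(Y=1).
PAF = (0.56721 − 0.3211) / 0.56721 ≈ 0.4339

PAF ≈ 0.434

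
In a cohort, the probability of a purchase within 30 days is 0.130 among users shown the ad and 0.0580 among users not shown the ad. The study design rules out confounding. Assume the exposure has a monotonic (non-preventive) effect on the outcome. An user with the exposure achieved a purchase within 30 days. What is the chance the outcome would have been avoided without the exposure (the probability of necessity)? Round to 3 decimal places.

Let p₁ = 0.13, p₀ = 0.058.
Under exogeneity and monotonicity, PN = (p₁ − p₀) / p₁.
PN = (0.13 − 0.058) / 0.13 = 0.072 / 0.13 ≈ 0.5538

PN ≈ 0.554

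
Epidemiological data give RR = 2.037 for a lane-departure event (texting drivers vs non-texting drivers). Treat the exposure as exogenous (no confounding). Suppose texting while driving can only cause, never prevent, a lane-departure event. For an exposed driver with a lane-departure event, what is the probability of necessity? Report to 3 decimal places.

PN ≈ 0.509

Under exogeneity and monotonicity, PN = (RR − 1) / RR = 1 − 1/RR.
PN = (2.037 − 1) / 2.037 = 1.037 / 2.037 ≈ 0.5091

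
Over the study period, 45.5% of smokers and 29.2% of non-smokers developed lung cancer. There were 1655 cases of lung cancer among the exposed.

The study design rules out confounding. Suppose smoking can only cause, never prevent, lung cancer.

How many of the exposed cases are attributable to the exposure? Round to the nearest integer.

p₁ = 0.455, p₀ = 0.292.
PN = (p₁ − p₀)/p₁ = (0.455 − 0.292) / 0.455 ≈ 0.35824.
Attributable cases ≈ PN × (exposed cases) = 0.35824 × 1655 ≈ 592.89.

about 593 cases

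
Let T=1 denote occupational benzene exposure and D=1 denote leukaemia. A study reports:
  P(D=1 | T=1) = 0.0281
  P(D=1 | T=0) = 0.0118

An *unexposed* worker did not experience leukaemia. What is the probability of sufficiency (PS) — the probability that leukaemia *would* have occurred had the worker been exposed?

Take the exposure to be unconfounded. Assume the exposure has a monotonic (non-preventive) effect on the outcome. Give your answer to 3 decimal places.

Let p₁ = 0.0281, p₀ = 0.0118.
Under exogeneity and monotonicity, PS = (p₁ − p₀) / (1 − p₀).
PS = (0.0281 − 0.0118) / (1 − 0.0118) = 0.0163 / 0.9882 ≈ 0.0165

PS ≈ 0.016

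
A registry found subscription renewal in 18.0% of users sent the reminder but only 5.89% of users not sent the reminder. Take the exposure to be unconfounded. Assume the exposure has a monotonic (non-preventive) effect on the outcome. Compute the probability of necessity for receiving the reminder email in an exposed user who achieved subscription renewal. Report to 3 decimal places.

PN ≈ 0.673

p₁ = 0.18, p₀ = 0.0589.
Under exogeneity and monotonicity, PN = (p₁ − p₀) / p₁.
PN = (0.18 − 0.0589) / 0.18 = 0.1211 / 0.18 ≈ 0.6728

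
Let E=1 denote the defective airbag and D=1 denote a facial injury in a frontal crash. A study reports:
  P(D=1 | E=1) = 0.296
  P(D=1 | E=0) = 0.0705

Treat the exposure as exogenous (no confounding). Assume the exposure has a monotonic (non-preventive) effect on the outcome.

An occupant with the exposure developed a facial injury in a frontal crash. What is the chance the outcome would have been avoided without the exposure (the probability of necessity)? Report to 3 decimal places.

PN ≈ 0.762

Let p₁ = 0.296, p₀ = 0.0705.
Under exogeneity and monotonicity, PN = (p₁ − p₀) / p₁.
PN = (0.296 − 0.0705) / 0.296 = 0.2255 / 0.296 ≈ 0.7618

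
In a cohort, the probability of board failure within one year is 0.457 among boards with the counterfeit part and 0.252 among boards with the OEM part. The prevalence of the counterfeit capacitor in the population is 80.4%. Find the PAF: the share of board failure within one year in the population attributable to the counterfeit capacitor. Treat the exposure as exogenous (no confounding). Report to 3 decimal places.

PAF ≈ 0.395

Let p₁ = 0.457, p₀ = 0.252.
Overall risk P(Y=1) = π·p₁ + (1−π)·p₀ = 0.804×0.457 + 0.196×0.252 = 0.41682.
Under exogeneity, PAF = [P(Y=1) − p₀] / P(Y=1).
PAF = (0.41682 − 0.252) / 0.41682 ≈ 0.3954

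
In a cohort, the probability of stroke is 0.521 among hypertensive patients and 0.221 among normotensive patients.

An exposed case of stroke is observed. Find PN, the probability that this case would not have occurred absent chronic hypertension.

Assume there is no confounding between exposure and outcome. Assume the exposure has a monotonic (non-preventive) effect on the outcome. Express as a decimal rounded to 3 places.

PN ≈ 0.576

Let p₁ = 0.521, p₀ = 0.221.
Under exogeneity and monotonicity, PN = (p₁ − p₀) / p₁.
PN = (0.521 − 0.221) / 0.521 = 0.3 / 0.521 ≈ 0.5758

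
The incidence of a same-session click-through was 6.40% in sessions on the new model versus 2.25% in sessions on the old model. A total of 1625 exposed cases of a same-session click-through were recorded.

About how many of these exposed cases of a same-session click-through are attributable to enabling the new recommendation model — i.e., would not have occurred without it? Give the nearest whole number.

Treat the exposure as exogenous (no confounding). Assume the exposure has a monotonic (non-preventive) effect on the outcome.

about 1054 cases

p₁ = 0.064, p₀ = 0.0225.
PN = (p₁ − p₀)/p₁ = (0.064 − 0.0225) / 0.064 ≈ 0.64844.
Attributable cases ≈ PN × (exposed cases) = 0.64844 × 1625 ≈ 1053.71.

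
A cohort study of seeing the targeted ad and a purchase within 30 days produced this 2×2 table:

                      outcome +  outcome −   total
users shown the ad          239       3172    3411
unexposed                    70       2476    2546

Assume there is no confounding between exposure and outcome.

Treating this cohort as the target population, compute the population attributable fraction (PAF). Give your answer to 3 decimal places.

PAF ≈ 0.470

p₁ = P(outcome | exposed) = 239/3411 = 0.070067
p₀ = P(outcome | unexposed) = 70/2546 = 0.027494
Exposure prevalence π = 3411/5957 = 0.5726; overall risk P(Y=1) = 0.051872.
Under exogeneity, PAF = [P(Y=1) − p₀]/P(Y=1).
PAF = (0.051872 − 0.027494) / 0.051872 ≈ 0.4700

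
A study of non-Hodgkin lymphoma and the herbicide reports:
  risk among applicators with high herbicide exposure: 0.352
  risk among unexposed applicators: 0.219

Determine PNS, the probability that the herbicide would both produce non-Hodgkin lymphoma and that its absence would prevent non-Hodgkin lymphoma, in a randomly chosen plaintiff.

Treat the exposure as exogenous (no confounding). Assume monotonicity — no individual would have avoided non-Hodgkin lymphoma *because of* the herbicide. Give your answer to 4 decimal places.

Let p₁ = 0.352, p₀ = 0.219.
Under exogeneity and monotonicity, PNS = p₁ − p₀.
PNS = 0.352 − 0.219 = 0.133

PNS ≈ 0.1330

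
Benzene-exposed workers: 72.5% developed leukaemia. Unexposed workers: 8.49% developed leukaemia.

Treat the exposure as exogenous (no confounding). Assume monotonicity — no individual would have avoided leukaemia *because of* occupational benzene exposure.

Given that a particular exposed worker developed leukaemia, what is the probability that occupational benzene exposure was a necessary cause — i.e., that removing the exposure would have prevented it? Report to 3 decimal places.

p₁ = 0.725, p₀ = 0.0849.
Under exogeneity and monotonicity, PN = (p₁ − p₀) / p₁.
PN = (0.725 − 0.0849) / 0.725 = 0.6401 / 0.725 ≈ 0.8829

PN ≈ 0.883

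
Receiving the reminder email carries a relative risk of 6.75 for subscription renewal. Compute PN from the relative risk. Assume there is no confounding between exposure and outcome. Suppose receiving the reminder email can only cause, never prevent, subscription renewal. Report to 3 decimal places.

PN ≈ 0.852

Under exogeneity and monotonicity, PN = (RR − 1) / RR = 1 − 1/RR.
PN = (6.75 − 1) / 6.75 = 5.75 / 6.75 ≈ 0.8519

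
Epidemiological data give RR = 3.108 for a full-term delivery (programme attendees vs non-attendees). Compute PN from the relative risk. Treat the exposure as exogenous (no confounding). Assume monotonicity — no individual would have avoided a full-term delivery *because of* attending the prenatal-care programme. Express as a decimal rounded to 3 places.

PN ≈ 0.678

Under exogeneity and monotonicity, PN = (RR − 1) / RR = 1 − 1/RR.
PN = (3.108 − 1) / 3.108 = 2.108 / 3.108 ≈ 0.6782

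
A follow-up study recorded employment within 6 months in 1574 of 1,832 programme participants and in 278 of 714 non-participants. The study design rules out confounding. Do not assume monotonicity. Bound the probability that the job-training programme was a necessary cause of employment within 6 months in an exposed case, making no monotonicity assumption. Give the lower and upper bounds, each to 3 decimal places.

0.547 ≤ PN ≤ 0.711

p₁ = P(outcome | exposed) = 1574/1832 = 0.85917
p₀ = P(outcome | unexposed) = 278/714 = 0.38936
Under exogeneity alone the bounds on PN are max{0,(p₁−p₀)/p₁} ≤ PN ≤ min{1,(1−p₀)/p₁}.
  lower = (p₁ − p₀)/p₁ = 0.46981 / 0.85917 ≈ 0.5468
  upper = min{1, (1 − p₀)/p₁} = 0.61064 / 0.85917 ≈ 0.7107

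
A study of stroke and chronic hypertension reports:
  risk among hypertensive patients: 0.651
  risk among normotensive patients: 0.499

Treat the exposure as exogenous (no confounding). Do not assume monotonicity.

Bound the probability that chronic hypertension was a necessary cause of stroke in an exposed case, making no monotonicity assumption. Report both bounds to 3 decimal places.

0.233 ≤ PN ≤ 0.770

Let p₁ = 0.651, p₀ = 0.499.
Under exogeneity alone the bounds on PN are max{0,(p₁−p₀)/p₁} ≤ PN ≤ min{1,(1−p₀)/p₁}.
  lower = (p₁ − p₀)/p₁ = 0.152 / 0.651 ≈ 0.2335
  upper = min{1, (1 − p₀)/p₁} = 0.501 / 0.651 ≈ 0.7696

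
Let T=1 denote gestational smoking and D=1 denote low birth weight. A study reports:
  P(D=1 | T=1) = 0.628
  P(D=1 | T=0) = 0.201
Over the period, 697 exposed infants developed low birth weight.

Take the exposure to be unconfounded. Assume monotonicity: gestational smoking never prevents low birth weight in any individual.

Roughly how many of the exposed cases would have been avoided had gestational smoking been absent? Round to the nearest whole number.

about 474 cases

Let p₁ = 0.628, p₀ = 0.201.
PN = (p₁ − p₀)/p₁ = (0.628 − 0.201) / 0.628 ≈ 0.67994.
Attributable cases ≈ PN × (exposed cases) = 0.67994 × 697 ≈ 473.92.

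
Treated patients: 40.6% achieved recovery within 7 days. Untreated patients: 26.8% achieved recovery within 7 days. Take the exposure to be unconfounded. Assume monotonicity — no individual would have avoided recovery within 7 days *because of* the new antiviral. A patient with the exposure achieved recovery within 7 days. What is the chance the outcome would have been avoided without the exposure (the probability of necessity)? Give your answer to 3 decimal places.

PN ≈ 0.340

p₁ = 0.406, p₀ = 0.268.
Under exogeneity and monotonicity, PN = (p₁ − p₀) / p₁.
PN = (0.406 − 0.268) / 0.406 = 0.138 / 0.406 ≈ 0.3399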